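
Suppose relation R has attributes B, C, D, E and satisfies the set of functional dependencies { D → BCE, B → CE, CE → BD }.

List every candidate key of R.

{B}; {D}; {C, E}

{B}⁺: B→CE adds C, E; CE→BD adds D → {B, C, D, E}.
{D}⁺: D→BCE adds B, C, E → {B, C, D, E}.
{C, E}⁺: CE→BD adds B, D → {B, C, D, E}. Minimal: {E}⁺ = {E}; {C}⁺ = {C} — none reach the full schema.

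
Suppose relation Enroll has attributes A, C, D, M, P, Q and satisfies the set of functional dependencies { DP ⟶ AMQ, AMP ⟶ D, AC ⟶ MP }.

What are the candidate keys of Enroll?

Attribute C never appears on the right-hand side of any dependency, so C must belong to every candidate key.
{C}⁺ = {C}, which is not all of the schema, so we must add further attributes.
{A, C}⁺: AC→MP adds M, P; AMP→D adds D; DP→AMQ adds Q → {A, C, D, M, P, Q}. Minimal: {C}⁺ = {C}; {A}⁺ = {A} — none reach the full schema.
{C, D, P}⁺: DP→AMQ adds A, M, Q → {A, C, D, M, P, Q}. Minimal: {D, P}⁺ = {A, D, M, P, Q}; {C, P}⁺ = {C, P}; {C, D}⁺ = {C, D} — none reach the full schema.
Any other superkey contains one of these as a subset, so there are no further candidate keys.

(A, C), (C, D, P)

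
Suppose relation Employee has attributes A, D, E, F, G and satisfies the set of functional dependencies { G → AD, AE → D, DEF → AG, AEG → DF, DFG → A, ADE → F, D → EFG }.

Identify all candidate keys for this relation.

{D}⁺: D→EFG adds E, F, G; G→AD adds A → {A, D, E, F, G}.
{G}⁺: G→AD adds A, D; D→EFG adds E, F → {A, D, E, F, G}.
{A, E}⁺: AE→D adds D; ADE→F adds F; D→EFG adds G → {A, D, E, F, G}.

{D}; {G}; {A, E}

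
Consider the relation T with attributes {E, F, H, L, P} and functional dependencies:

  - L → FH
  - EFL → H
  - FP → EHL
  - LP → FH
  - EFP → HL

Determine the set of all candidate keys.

FP; LP

{F, P}⁺: FP→EHL adds E, H, L → {E, F, H, L, P}. Minimal: {P}⁺ = {P}; {F}⁺ = {F} — none reach the full schema.
{L, P}⁺: L→FH adds F, H; FP→EHL adds E → {E, F, H, L, P}. Minimal: {P}⁺ = {P}; {L}⁺ = {F, H, L} — none reach the full schema.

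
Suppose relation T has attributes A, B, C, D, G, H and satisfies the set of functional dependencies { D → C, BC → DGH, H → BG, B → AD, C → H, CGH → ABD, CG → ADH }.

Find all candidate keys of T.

{B}; {C}; {D}; {H}

{B}⁺: B→AD adds A, D; D→C adds C; BC→DGH adds G, H → {A, B, C, D, G, H}.
{C}⁺: C→H adds H; H→BG adds B, G; B→AD adds A, D → {A, B, C, D, G, H}.
{D}⁺: D→C adds C; C→H adds H; H→BG adds B, G; B→AD adds A → {A, B, C, D, G, H}.
{H}⁺: H→BG adds B, G; B→AD adds A, D; D→C adds C → {A, B, C, D, G, H}.
Any other superkey contains one of these as a subset, so there are no further candidate keys.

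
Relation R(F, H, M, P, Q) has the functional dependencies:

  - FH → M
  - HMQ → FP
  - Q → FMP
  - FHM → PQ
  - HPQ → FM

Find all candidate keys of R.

Attribute H never appears on the right-hand side of any dependency, so H must belong to every candidate key.
{H}⁺ = {H}, which is not all of the schema, so we must add further attributes.
{F, H}⁺: FH→M adds M; FHM→PQ adds P, Q → {F, H, M, P, Q}. Minimal: {H}⁺ = {H}; {F}⁺ = {F} — none reach the full schema.
{H, Q}⁺: Q→FMP adds F, M, P → {F, H, M, P, Q}. Minimal: {Q}⁺ = {F, M, P, Q}; {H}⁺ = {H} — none reach the full schema.
Any other superkey contains one of these as a subset, so there are no further candidate keys.

{F, H}, {H, Q}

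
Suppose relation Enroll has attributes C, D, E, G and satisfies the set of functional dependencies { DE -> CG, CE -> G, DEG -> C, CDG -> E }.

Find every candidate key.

{D, E}; {C, D, G}

Attribute D never appears on the right-hand side of any dependency, so D must belong to every candidate key.
{D}⁺ = {D}, which is not all of the schema, so we must add further attributes.
{D, E}⁺: DE→CG adds C, G → {C, D, E, G}. Minimal: {E}⁺ = {E}; {D}⁺ = {D} — none reach the full schema.
{C, D, G}⁺: CDG→E adds E → {C, D, E, G}. Minimal: {D, G}⁺ = {D, G}; {C, G}⁺ = {C, G}; {C, D}⁺ = {C, D} — none reach the full schema.
Any other superkey contains one of these as a subset, so there are no further candidate keys.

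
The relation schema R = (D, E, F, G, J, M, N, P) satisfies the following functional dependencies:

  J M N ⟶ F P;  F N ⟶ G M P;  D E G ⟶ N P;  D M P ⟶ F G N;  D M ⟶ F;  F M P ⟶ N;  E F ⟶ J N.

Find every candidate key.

Attributes D, E never appear on any right-hand side, so every candidate key must contain {D, E}.
{D, E}⁺ = {D, E}, which is not all of the schema, so we must add further attributes.
{D, E, F}⁺: EF→JN adds J, N; FN→GMP adds G, M, P → {D, E, F, G, J, M, N, P}. Minimal: {E, F}⁺ = {E, F, G, J, M, N, P}; {D, F}⁺ = {D, F}; {D, E}⁺ = {D, E} — none reach the full schema.
{D, E, M}⁺: DM→F adds F; EF→JN adds J, N; JMN→FP adds P; FN→GMP adds G → {D, E, F, G, J, M, N, P}. Minimal: {E, M}⁺ = {E, M}; {D, M}⁺ = {D, F, M}; {D, E}⁺ = {D, E} — none reach the full schema.

{D, E, F}, {D, E, M}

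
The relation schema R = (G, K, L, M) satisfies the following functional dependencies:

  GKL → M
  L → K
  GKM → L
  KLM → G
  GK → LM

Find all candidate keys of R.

{G, K}, {G, L}, {L, M}

{G, K}⁺: GK→LM adds L, M → {G, K, L, M}.
{G, L}⁺: L→K adds K; GK→LM adds M → {G, K, L, M}.
{L, M}⁺: L→K adds K; KLM→G adds G → {G, K, L, M}.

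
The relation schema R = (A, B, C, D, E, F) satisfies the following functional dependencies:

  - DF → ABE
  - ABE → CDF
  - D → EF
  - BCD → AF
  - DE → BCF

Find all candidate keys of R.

{D}⁺: D→EF adds E, F; DE→BCF adds B, C; DF→ABE adds A → {A, B, C, D, E, F}.
{A, B, E}⁺: ABE→CDF adds C, D, F → {A, B, C, D, E, F}. Minimal: {B, E}⁺ = {B, E}; {A, E}⁺ = {A, E}; {A, B}⁺ = {A, B} — none reach the full schema.
Any other superkey contains one of these as a subset, so there are no further candidate keys.

D; ABE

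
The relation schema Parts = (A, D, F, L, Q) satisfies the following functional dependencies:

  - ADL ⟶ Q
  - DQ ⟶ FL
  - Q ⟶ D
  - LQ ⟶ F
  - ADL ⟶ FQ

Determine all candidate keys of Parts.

AQ; ADL

Attribute A never appears on the right-hand side of any dependency, so A must belong to every candidate key.
{A}⁺ = {A}, which is not all of the schema, so we must add further attributes.
{A, Q}⁺: Q→D adds D; DQ→FL adds F, L → {A, D, F, L, Q}. Minimal: {Q}⁺ = {D, F, L, Q}; {A}⁺ = {A} — none reach the full schema.
{A, D, L}⁺: ADL→Q adds Q; DQ→FL adds F → {A, D, F, L, Q}. Minimal: {D, L}⁺ = {D, L}; {A, L}⁺ = {A, L}; {A, D}⁺ = {A, D} — none reach the full schema.
Any other superkey contains one of these as a subset, so there are no further candidate keys.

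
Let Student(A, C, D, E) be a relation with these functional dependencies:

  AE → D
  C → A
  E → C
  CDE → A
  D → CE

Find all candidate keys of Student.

D, E

{D}⁺: D→CE adds C, E; C→A adds A → {A, C, D, E}.
{E}⁺: E→C adds C; C→A adds A; AE→D adds D → {A, C, D, E}.
Any other superkey contains one of these as a subset, so there are no further candidate keys.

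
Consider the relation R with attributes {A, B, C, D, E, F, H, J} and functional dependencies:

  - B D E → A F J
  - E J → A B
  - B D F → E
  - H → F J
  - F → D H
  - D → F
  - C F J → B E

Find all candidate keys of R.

Attribute C never appears on the right-hand side of any dependency, so C must belong to every candidate key.
{C}⁺ = {C}, which is not all of the schema, so we must add further attributes.
{C, D}⁺: D→F adds F; F→DH adds H; H→FJ adds J; CFJ→BE adds B, E; BDE→AFJ adds A → {A, B, C, D, E, F, H, J}. Minimal: {D}⁺ = {D, F, H, J}; {C}⁺ = {C} — none reach the full schema.
{C, F}⁺: F→DH adds D, H; H→FJ adds J; CFJ→BE adds B, E; BDE→AFJ adds A → {A, B, C, D, E, F, H, J}. Minimal: {F}⁺ = {D, F, H, J}; {C}⁺ = {C} — none reach the full schema.
{C, H}⁺: H→FJ adds F, J; F→DH adds D; CFJ→BE adds B, E; BDE→AFJ adds A → {A, B, C, D, E, F, H, J}. Minimal: {H}⁺ = {D, F, H, J}; {C}⁺ = {C} — none reach the full schema.

{C, D}; {C, F}; {C, H}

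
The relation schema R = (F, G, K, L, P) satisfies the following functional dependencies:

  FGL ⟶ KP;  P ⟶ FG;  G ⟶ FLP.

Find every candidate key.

{G}⁺: G→FLP adds F, L, P; FGL→KP adds K → {F, G, K, L, P}.
{P}⁺: P→FG adds F, G; G→FLP adds L; FGL→KP adds K → {F, G, K, L, P}.
Any other superkey contains one of these as a subset, so there are no further candidate keys.

{G}; {P}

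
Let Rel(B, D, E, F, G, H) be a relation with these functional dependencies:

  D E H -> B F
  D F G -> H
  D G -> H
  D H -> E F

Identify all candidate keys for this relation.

Attributes D, G never appear on any right-hand side, so every candidate key must contain {D, G}.
{D, G}⁺ = {B, D, E, F, G, H}, which is all of the schema, so {D, G} is the only candidate key.

{D, G}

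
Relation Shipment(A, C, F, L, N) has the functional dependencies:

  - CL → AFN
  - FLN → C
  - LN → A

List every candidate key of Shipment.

{C, L}, {F, L, N}

Attribute L never appears on the right-hand side of any dependency, so L must belong to every candidate key.
{L}⁺ = {L}, which is not all of the schema, so we must add further attributes.
{C, L}⁺: CL→AFN adds A, F, N → {A, C, F, L, N}. Minimal: {L}⁺ = {L}; {C}⁺ = {C} — none reach the full schema.
{F, L, N}⁺: FLN→C adds C; LN→A adds A → {A, C, F, L, N}. Minimal: {L, N}⁺ = {A, L, N}; {F, N}⁺ = {F, N}; {F, L}⁺ = {F, L} — none reach the full schema.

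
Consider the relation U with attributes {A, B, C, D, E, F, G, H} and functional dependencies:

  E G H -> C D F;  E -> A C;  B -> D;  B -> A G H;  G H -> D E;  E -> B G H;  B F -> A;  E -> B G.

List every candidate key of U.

{B}⁺: B→D adds D; B→AGH adds A, G, H; GH→DE adds E; EGH→CDF adds C, F → {A, B, C, D, E, F, G, H}.
{E}⁺: E→AC adds A, C; E→BGH adds B, G, H; EGH→CDF adds D, F → {A, B, C, D, E, F, G, H}.
{G, H}⁺: GH→DE adds D, E; E→BGH adds B; EGH→CDF adds C, F; E→AC adds A → {A, B, C, D, E, F, G, H}. Minimal: {H}⁺ = {H}; {G}⁺ = {G} — none reach the full schema.

{B}; {E}; {G, H}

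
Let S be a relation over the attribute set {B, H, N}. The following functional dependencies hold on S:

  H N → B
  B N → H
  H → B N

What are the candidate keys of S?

{H}⁺: H→BN adds B, N → {B, H, N}.
{B, N}⁺: BN→H adds H → {B, H, N}. Minimal: {N}⁺ = {N}; {B}⁺ = {B} — none reach the full schema.

{H}; {B, N}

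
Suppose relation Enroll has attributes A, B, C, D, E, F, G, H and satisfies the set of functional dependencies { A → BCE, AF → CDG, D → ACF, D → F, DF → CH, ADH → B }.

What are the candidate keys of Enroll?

D; AF

{D}⁺: D→ACF adds A, C, F; DF→CH adds H; ADH→B adds B; A→BCE adds E; AF→CDG adds G → {A, B, C, D, E, F, G, H}.
{A, F}⁺: A→BCE adds B, C, E; AF→CDG adds D, G; DF→CH adds H → {A, B, C, D, E, F, G, H}. Minimal: {F}⁺ = {F}; {A}⁺ = {A, B, C, E} — none reach the full schema.
Any other superkey contains one of these as a subset, so there are no further candidate keys.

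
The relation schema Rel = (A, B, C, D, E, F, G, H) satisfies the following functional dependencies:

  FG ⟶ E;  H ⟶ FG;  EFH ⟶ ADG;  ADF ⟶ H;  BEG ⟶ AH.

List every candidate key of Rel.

{B, C, H}, {B, C, E, G}, {B, C, F, G}, {A, B, C, D, F}

{B, C, H}⁺: H→FG adds F, G; FG→E adds E; EFH→ADG adds A, D → {A, B, C, D, E, F, G, H}. Minimal: {C, H}⁺ = {A, C, D, E, F, G, H}; {B, H}⁺ = {A, B, D, E, F, G, H}; {B, C}⁺ = {B, C} — none reach the full schema.
{B, C, E, G}⁺: BEG→AH adds A, H; H→FG adds F; EFH→ADG adds D → {A, B, C, D, E, F, G, H}. Minimal: {C, E, G}⁺ = {C, E, G}; {B, E, G}⁺ = {A, B, D, E, F, G, H}; {B, C, G}⁺ = {B, C, G}; … — none reach the full schema.
{B, C, F, G}⁺: FG→E adds E; BEG→AH adds A, H; EFH→ADG adds D → {A, B, C, D, E, F, G, H}. Minimal: {C, F, G}⁺ = {C, E, F, G}; {B, F, G}⁺ = {A, B, D, E, F, G, H}; {B, C, G}⁺ = {B, C, G}; … — none reach the full schema.
{A, B, C, D, F}⁺: ADF→H adds H; H→FG adds G; FG→E adds E → {A, B, C, D, E, F, G, H}. Minimal: {B, C, D, F}⁺ = {B, C, D, F}; {A, C, D, F}⁺ = {A, C, D, E, F, G, H}; {A, B, D, F}⁺ = {A, B, D, E, F, G, H}; … — none reach the full schema.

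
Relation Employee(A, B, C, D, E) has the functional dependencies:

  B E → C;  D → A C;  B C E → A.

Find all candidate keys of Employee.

Attributes B, D, E never appear on any right-hand side, so every candidate key must contain {B, D, E}.
{B, D, E}⁺ = {A, B, C, D, E}, which is all of the schema, so {B, D, E} is the only candidate key.

BDE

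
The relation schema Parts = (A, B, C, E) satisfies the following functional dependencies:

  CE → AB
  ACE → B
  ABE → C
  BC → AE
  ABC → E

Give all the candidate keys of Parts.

{B, C}⁺: BC→AE adds A, E → {A, B, C, E}.
{C, E}⁺: CE→AB adds A, B → {A, B, C, E}.
{A, B, E}⁺: ABE→C adds C → {A, B, C, E}.

(B, C); (C, E); (A, B, E)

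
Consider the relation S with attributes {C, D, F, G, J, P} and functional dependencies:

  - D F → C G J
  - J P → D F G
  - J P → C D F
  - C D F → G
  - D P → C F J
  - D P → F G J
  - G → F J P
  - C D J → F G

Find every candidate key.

(G), (D, F), (D, P), (J, P), (C, D, J)

{G}⁺: G→FJP adds F, J, P; JP→DFG adds D; JP→CDF adds C → {C, D, F, G, J, P}.
{D, F}⁺: DF→CGJ adds C, G, J; G→FJP adds P → {C, D, F, G, J, P}.
{D, P}⁺: DP→CFJ adds C, F, J; DP→FGJ adds G → {C, D, F, G, J, P}.
{J, P}⁺: JP→DFG adds D, F, G; JP→CDF adds C → {C, D, F, G, J, P}.
{C, D, J}⁺: CDJ→FG adds F, G; G→FJP adds P → {C, D, F, G, J, P}.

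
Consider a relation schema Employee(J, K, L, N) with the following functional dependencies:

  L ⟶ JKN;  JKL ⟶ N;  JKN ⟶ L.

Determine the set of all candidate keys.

{L}, {J, K, N}

{L}⁺: L→JKN adds J, K, N → {J, K, L, N}.
{J, K, N}⁺: JKN→L adds L → {J, K, L, N}.
Any other superkey contains one of these as a subset, so there are no further candidate keys.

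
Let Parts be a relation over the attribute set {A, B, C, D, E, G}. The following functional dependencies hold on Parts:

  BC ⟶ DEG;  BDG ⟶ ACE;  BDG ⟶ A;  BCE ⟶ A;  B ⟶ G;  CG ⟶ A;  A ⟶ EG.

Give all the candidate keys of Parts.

Attribute B never appears on the right-hand side of any dependency, so B must belong to every candidate key.
{B}⁺ = {B, G}, which is not all of the schema, so we must add further attributes.
{B, C}⁺: BC→DEG adds D, E, G; BDG→ACE adds A → {A, B, C, D, E, G}.
{B, D}⁺: B→G adds G; BDG→ACE adds A, C, E → {A, B, C, D, E, G}.
Any other superkey contains one of these as a subset, so there are no further candidate keys.

BC; BD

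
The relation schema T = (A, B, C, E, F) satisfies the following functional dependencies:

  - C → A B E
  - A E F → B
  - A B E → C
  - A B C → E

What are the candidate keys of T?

{C, F}, {A, E, F}

{C, F}⁺: C→ABE adds A, B, E → {A, B, C, E, F}. Minimal: {F}⁺ = {F}; {C}⁺ = {A, B, C, E} — none reach the full schema.
{A, E, F}⁺: AEF→B adds B; ABE→C adds C → {A, B, C, E, F}. Minimal: {E, F}⁺ = {E, F}; {A, F}⁺ = {A, F}; {A, E}⁺ = {A, E} — none reach the full schema.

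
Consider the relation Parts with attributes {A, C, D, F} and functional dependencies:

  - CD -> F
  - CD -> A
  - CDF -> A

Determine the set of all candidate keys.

(C, D)

Attributes C, D never appear on any right-hand side, so every candidate key must contain {C, D}.
{C, D}⁺ = {A, C, D, F}, which is all of the schema, so {C, D} is the only candidate key.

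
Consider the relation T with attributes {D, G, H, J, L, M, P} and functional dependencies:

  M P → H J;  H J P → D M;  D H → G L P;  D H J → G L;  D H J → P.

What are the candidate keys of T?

MP, DHJ, DHM, HJP

{M, P}⁺: MP→HJ adds H, J; HJP→DM adds D; DH→GLP adds G, L → {D, G, H, J, L, M, P}. Minimal: {P}⁺ = {P}; {M}⁺ = {M} — none reach the full schema.
{D, H, J}⁺: DH→GLP adds G, L, P; HJP→DM adds M → {D, G, H, J, L, M, P}. Minimal: {H, J}⁺ = {H, J}; {D, J}⁺ = {D, J}; {D, H}⁺ = {D, G, H, L, P} — none reach the full schema.
{D, H, M}⁺: DH→GLP adds G, L, P; MP→HJ adds J → {D, G, H, J, L, M, P}. Minimal: {H, M}⁺ = {H, M}; {D, M}⁺ = {D, M}; {D, H}⁺ = {D, G, H, L, P} — none reach the full schema.
{H, J, P}⁺: HJP→DM adds D, M; DH→GLP adds G, L → {D, G, H, J, L, M, P}. Minimal: {J, P}⁺ = {J, P}; {H, P}⁺ = {H, P}; {H, J}⁺ = {H, J} — none reach the full schema.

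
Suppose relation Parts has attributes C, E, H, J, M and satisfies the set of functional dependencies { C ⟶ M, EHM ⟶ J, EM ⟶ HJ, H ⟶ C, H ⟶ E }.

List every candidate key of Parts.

{H}; {C, E}; {E, M}

{H}⁺: H→C adds C; H→E adds E; C→M adds M; EHM→J adds J → {C, E, H, J, M}.
{C, E}⁺: C→M adds M; EM→HJ adds H, J → {C, E, H, J, M}.
{E, M}⁺: EM→HJ adds H, J; H→C adds C → {C, E, H, J, M}.
Any other superkey contains one of these as a subset, so there are no further candidate keys.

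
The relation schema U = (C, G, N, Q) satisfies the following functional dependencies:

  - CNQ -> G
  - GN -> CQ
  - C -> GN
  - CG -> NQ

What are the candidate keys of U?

(C), (G, N)

{C}⁺: C→GN adds G, N; CG→NQ adds Q → {C, G, N, Q}.
{G, N}⁺: GN→CQ adds C, Q → {C, G, N, Q}. Minimal: {N}⁺ = {N}; {G}⁺ = {G} — none reach the full schema.
Any other superkey contains one of these as a subset, so there are no further candidate keys.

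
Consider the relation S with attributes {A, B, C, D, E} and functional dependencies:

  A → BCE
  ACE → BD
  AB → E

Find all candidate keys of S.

{A}

Attribute A never appears on the right-hand side of any dependency, so A must belong to every candidate key.
{A}⁺ = {A, B, C, D, E}, which is all of the schema, so {A} is the only candidate key.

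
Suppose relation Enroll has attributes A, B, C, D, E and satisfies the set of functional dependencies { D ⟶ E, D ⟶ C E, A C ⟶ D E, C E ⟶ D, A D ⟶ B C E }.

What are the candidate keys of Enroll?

Attribute A never appears on the right-hand side of any dependency, so A must belong to every candidate key.
{A}⁺ = {A}, which is not all of the schema, so we must add further attributes.
{A, C}⁺: AC→DE adds D, E; AD→BCE adds B → {A, B, C, D, E}.
{A, D}⁺: D→E adds E; D→CE adds C; AD→BCE adds B → {A, B, C, D, E}.

AC; AD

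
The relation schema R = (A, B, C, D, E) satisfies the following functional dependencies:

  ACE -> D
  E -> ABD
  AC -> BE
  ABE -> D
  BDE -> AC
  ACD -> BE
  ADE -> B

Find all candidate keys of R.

{E}; {A, C}

{E}⁺: E→ABD adds A, B, D; BDE→AC adds C → {A, B, C, D, E}.
{A, C}⁺: AC→BE adds B, E; ABE→D adds D → {A, B, C, D, E}. Minimal: {C}⁺ = {C}; {A}⁺ = {A} — none reach the full schema.
Any other superkey contains one of these as a subset, so there are no further candidate keys.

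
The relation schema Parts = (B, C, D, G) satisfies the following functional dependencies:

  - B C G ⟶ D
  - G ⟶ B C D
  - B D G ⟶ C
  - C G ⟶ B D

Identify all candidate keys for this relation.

{G}

Attribute G never appears on the right-hand side of any dependency, so G must belong to every candidate key.
{G}⁺ = {B, C, D, G}, which is all of the schema, so {G} is the only candidate key.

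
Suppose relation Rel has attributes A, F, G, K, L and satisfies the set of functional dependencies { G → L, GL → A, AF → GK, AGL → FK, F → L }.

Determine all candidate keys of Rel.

{G}, {A, F}

{G}⁺: G→L adds L; GL→A adds A; AGL→FK adds F, K → {A, F, G, K, L}.
{A, F}⁺: AF→GK adds G, K; F→L adds L → {A, F, G, K, L}.
Any other superkey contains one of these as a subset, so there are no further candidate keys.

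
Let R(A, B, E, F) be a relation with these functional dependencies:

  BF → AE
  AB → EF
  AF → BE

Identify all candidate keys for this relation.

{A, B}⁺: AB→EF adds E, F → {A, B, E, F}.
{A, F}⁺: AF→BE adds B, E → {A, B, E, F}.
{B, F}⁺: BF→AE adds A, E → {A, B, E, F}.
Any other superkey contains one of these as a subset, so there are no further candidate keys.

{A, B}; {A, F}; {B, F}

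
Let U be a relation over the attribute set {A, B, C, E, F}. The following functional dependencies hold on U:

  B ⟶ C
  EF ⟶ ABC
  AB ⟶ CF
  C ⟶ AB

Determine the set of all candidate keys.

{B, E}⁺: B→C adds C; C→AB adds A; AB→CF adds F → {A, B, C, E, F}.
{C, E}⁺: C→AB adds A, B; AB→CF adds F → {A, B, C, E, F}.
{E, F}⁺: EF→ABC adds A, B, C → {A, B, C, E, F}.

{B, E}; {C, E}; {E, F}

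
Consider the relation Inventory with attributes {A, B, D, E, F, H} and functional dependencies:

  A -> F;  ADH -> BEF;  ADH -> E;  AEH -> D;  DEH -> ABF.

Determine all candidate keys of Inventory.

{A, D, H}; {A, E, H}; {D, E, H}

Attribute H never appears on the right-hand side of any dependency, so H must belong to every candidate key.
{H}⁺ = {H}, which is not all of the schema, so we must add further attributes.
{A, D, H}⁺: A→F adds F; ADH→BEF adds B, E → {A, B, D, E, F, H}. Minimal: {D, H}⁺ = {D, H}; {A, H}⁺ = {A, F, H}; {A, D}⁺ = {A, D, F} — none reach the full schema.
{A, E, H}⁺: A→F adds F; AEH→D adds D; DEH→ABF adds B → {A, B, D, E, F, H}. Minimal: {E, H}⁺ = {E, H}; {A, H}⁺ = {A, F, H}; {A, E}⁺ = {A, E, F} — none reach the full schema.
{D, E, H}⁺: DEH→ABF adds A, B, F → {A, B, D, E, F, H}. Minimal: {E, H}⁺ = {E, H}; {D, H}⁺ = {D, H}; {D, E}⁺ = {D, E} — none reach the full schema.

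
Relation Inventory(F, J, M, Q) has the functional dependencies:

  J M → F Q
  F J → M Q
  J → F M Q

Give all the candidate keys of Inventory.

{J}

Attribute J never appears on the right-hand side of any dependency, so J must belong to every candidate key.
{J}⁺ = {F, J, M, Q}, which is all of the schema, so {J} is the only candidate key.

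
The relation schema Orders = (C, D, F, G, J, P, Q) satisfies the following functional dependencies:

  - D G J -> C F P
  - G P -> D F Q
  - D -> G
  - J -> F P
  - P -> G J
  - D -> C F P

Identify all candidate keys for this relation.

{D}⁺: D→G adds G; D→CFP adds C, F, P; GP→DFQ adds Q; P→GJ adds J → {C, D, F, G, J, P, Q}.
{J}⁺: J→FP adds F, P; P→GJ adds G; GP→DFQ adds D, Q; D→CFP adds C → {C, D, F, G, J, P, Q}.
{P}⁺: P→GJ adds G, J; GP→DFQ adds D, F, Q; D→CFP adds C → {C, D, F, G, J, P, Q}.
Any other superkey contains one of these as a subset, so there are no further candidate keys.

(D), (J), (P)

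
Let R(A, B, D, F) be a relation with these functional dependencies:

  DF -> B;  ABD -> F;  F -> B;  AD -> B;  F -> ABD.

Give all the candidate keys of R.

(F), (A, D)

{F}⁺: F→B adds B; F→ABD adds A, D → {A, B, D, F}.
{A, D}⁺: AD→B adds B; ABD→F adds F → {A, B, D, F}. Minimal: {D}⁺ = {D}; {A}⁺ = {A} — none reach the full schema.
Any other superkey contains one of these as a subset, so there are no further candidate keys.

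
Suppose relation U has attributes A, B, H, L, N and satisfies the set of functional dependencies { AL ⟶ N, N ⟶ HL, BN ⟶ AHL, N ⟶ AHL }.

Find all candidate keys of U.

Attribute B never appears on the right-hand side of any dependency, so B must belong to every candidate key.
{B}⁺ = {B}, which is not all of the schema, so we must add further attributes.
{B, N}⁺: N→HL adds H, L; BN→AHL adds A → {A, B, H, L, N}.
{A, B, L}⁺: AL→N adds N; N→HL adds H → {A, B, H, L, N}.

BN; ABL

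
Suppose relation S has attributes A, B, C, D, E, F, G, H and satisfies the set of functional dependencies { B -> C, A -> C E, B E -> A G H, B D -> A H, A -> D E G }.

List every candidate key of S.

Attributes B, F never appear on any right-hand side, so every candidate key must contain {B, F}.
{B, F}⁺ = {B, C, F}, which is not all of the schema, so we must add further attributes.
{A, B, F}⁺: B→C adds C; A→CE adds E; BE→AGH adds G, H; A→DEG adds D → {A, B, C, D, E, F, G, H}. Minimal: {B, F}⁺ = {B, C, F}; {A, F}⁺ = {A, C, D, E, F, G}; {A, B}⁺ = {A, B, C, D, E, G, H} — none reach the full schema.
{B, D, F}⁺: B→C adds C; BD→AH adds A, H; A→DEG adds E, G → {A, B, C, D, E, F, G, H}. Minimal: {D, F}⁺ = {D, F}; {B, F}⁺ = {B, C, F}; {B, D}⁺ = {A, B, C, D, E, G, H} — none reach the full schema.
{B, E, F}⁺: B→C adds C; BE→AGH adds A, G, H; A→DEG adds D → {A, B, C, D, E, F, G, H}. Minimal: {E, F}⁺ = {E, F}; {B, F}⁺ = {B, C, F}; {B, E}⁺ = {A, B, C, D, E, G, H} — none reach the full schema.

{A, B, F}, {B, D, F}, {B, E, F}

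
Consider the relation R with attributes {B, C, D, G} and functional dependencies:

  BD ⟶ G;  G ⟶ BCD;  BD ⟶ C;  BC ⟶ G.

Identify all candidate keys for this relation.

{G}⁺: G→BCD adds B, C, D → {B, C, D, G}.
{B, C}⁺: BC→G adds G; G→BCD adds D → {B, C, D, G}.
{B, D}⁺: BD→G adds G; G→BCD adds C → {B, C, D, G}.
Any other superkey contains one of these as a subset, so there are no further candidate keys.

{G}, {B, C}, {B, D}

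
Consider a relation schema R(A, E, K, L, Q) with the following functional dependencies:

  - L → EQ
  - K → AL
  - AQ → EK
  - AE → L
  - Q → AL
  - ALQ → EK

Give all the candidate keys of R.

{K}⁺: K→AL adds A, L; L→EQ adds E, Q → {A, E, K, L, Q}.
{L}⁺: L→EQ adds E, Q; Q→AL adds A; ALQ→EK adds K → {A, E, K, L, Q}.
{Q}⁺: Q→AL adds A, L; ALQ→EK adds E, K → {A, E, K, L, Q}.
{A, E}⁺: AE→L adds L; L→EQ adds Q; AQ→EK adds K → {A, E, K, L, Q}. Minimal: {E}⁺ = {E}; {A}⁺ = {A} — none reach the full schema.

(K), (L), (Q), (A, E)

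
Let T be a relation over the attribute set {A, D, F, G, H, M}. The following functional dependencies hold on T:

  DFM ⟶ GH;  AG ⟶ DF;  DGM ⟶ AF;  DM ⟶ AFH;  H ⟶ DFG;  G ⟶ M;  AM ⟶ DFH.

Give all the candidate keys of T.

{H}⁺: H→DFG adds D, F, G; G→M adds M; DGM→AF adds A → {A, D, F, G, H, M}.
{A, G}⁺: AG→DF adds D, F; G→M adds M; AM→DFH adds H → {A, D, F, G, H, M}.
{A, M}⁺: AM→DFH adds D, F, H; DFM→GH adds G → {A, D, F, G, H, M}.
{D, G}⁺: G→M adds M; DGM→AF adds A, F; DM→AFH adds H → {A, D, F, G, H, M}.
{D, M}⁺: DM→AFH adds A, F, H; H→DFG adds G → {A, D, F, G, H, M}.

{H}, {A, G}, {A, M}, {D, G}, {D, M}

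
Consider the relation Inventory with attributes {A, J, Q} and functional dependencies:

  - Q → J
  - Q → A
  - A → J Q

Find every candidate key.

A, Q

{A}⁺: A→JQ adds J, Q → {A, J, Q}.
{Q}⁺: Q→J adds J; Q→A adds A → {A, J, Q}.
Any other superkey contains one of these as a subset, so there are no further candidate keys.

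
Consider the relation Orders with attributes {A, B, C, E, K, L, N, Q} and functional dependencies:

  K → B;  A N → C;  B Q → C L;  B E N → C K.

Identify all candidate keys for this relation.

Attributes A, E, N, Q never appear on any right-hand side, so every candidate key must contain {A, E, N, Q}.
{A, E, N, Q}⁺ = {A, C, E, N, Q}, which is not all of the schema, so we must add further attributes.
{A, B, E, N, Q}⁺: AN→C adds C; BQ→CL adds L; BEN→CK adds K → {A, B, C, E, K, L, N, Q}. Minimal: {B, E, N, Q}⁺ = {B, C, E, K, L, N, Q}; {A, E, N, Q}⁺ = {A, C, E, N, Q}; {A, B, N, Q}⁺ = {A, B, C, L, N, Q}; … — none reach the full schema.
{A, E, K, N, Q}⁺: K→B adds B; AN→C adds C; BQ→CL adds L → {A, B, C, E, K, L, N, Q}. Minimal: {E, K, N, Q}⁺ = {B, C, E, K, L, N, Q}; {A, K, N, Q}⁺ = {A, B, C, K, L, N, Q}; {A, E, N, Q}⁺ = {A, C, E, N, Q}; … — none reach the full schema.
Any other superkey contains one of these as a subset, so there are no further candidate keys.

ABENQ, AEKNQ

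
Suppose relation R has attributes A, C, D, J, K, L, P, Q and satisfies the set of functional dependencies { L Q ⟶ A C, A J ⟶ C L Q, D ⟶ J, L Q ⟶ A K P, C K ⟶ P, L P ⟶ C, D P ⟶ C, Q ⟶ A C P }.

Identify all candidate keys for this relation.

Attribute D never appears on the right-hand side of any dependency, so D must belong to every candidate key.
{D}⁺ = {D, J}, which is not all of the schema, so we must add further attributes.
{A, D}⁺: D→J adds J; AJ→CLQ adds C, L, Q; LQ→AKP adds K, P → {A, C, D, J, K, L, P, Q}. Minimal: {D}⁺ = {D, J}; {A}⁺ = {A} — none reach the full schema.
{D, Q}⁺: D→J adds J; Q→ACP adds A, C, P; AJ→CLQ adds L; LQ→AKP adds K → {A, C, D, J, K, L, P, Q}. Minimal: {Q}⁺ = {A, C, P, Q}; {D}⁺ = {D, J} — none reach the full schema.
Any other superkey contains one of these as a subset, so there are no further candidate keys.

(A, D), (D, Q)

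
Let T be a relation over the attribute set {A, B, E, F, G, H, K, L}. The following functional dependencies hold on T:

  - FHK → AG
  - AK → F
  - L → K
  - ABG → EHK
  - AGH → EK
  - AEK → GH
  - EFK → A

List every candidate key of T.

ABEL, ABGL, ABHL, BEFL, BFHL

Attributes B, L never appear on any right-hand side, so every candidate key must contain {B, L}.
{B, L}⁺ = {B, K, L}, which is not all of the schema, so we must add further attributes.
{A, B, E, L}⁺: L→K adds K; AEK→GH adds G, H; AK→F adds F → {A, B, E, F, G, H, K, L}. Minimal: {B, E, L}⁺ = {B, E, K, L}; {A, E, L}⁺ = {A, E, F, G, H, K, L}; {A, B, L}⁺ = {A, B, F, K, L}; … — none reach the full schema.
{A, B, G, L}⁺: L→K adds K; ABG→EHK adds E, H; AK→F adds F → {A, B, E, F, G, H, K, L}. Minimal: {B, G, L}⁺ = {B, G, K, L}; {A, G, L}⁺ = {A, F, G, K, L}; {A, B, L}⁺ = {A, B, F, K, L}; … — none reach the full schema.
{A, B, H, L}⁺: L→K adds K; AK→F adds F; FHK→AG adds G; ABG→EHK adds E → {A, B, E, F, G, H, K, L}. Minimal: {B, H, L}⁺ = {B, H, K, L}; {A, H, L}⁺ = {A, E, F, G, H, K, L}; {A, B, L}⁺ = {A, B, F, K, L}; … — none reach the full schema.
{B, E, F, L}⁺: L→K adds K; EFK→A adds A; AEK→GH adds G, H → {A, B, E, F, G, H, K, L}. Minimal: {E, F, L}⁺ = {A, E, F, G, H, K, L}; {B, F, L}⁺ = {B, F, K, L}; {B, E, L}⁺ = {B, E, K, L}; … — none reach the full schema.
{B, F, H, L}⁺: L→K adds K; FHK→AG adds A, G; ABG→EHK adds E → {A, B, E, F, G, H, K, L}. Minimal: {F, H, L}⁺ = {A, E, F, G, H, K, L}; {B, H, L}⁺ = {B, H, K, L}; {B, F, L}⁺ = {B, F, K, L}; … — none reach the full schema.
Any other superkey contains one of these as a subset, so there are no further candidate keys.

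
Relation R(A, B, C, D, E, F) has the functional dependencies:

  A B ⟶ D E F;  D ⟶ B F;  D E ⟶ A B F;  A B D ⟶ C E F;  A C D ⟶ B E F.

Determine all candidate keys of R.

{A, B}⁺: AB→DEF adds D, E, F; ABD→CEF adds C → {A, B, C, D, E, F}. Minimal: {B}⁺ = {B}; {A}⁺ = {A} — none reach the full schema.
{A, D}⁺: D→BF adds B, F; ABD→CEF adds C, E → {A, B, C, D, E, F}. Minimal: {D}⁺ = {B, D, F}; {A}⁺ = {A} — none reach the full schema.
{D, E}⁺: D→BF adds B, F; DE→ABF adds A; ABD→CEF adds C → {A, B, C, D, E, F}. Minimal: {E}⁺ = {E}; {D}⁺ = {B, D, F} — none reach the full schema.

AB, AD, DE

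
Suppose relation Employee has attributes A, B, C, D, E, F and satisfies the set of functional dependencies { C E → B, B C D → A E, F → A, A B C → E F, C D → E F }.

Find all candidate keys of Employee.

{C, D}

Attributes C, D never appear on any right-hand side, so every candidate key must contain {C, D}.
{C, D}⁺ = {A, B, C, D, E, F}, which is all of the schema, so {C, D} is the only candidate key.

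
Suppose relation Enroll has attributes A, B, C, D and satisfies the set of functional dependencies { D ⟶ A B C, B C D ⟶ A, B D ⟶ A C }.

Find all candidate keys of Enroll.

{D}⁺: D→ABC adds A, B, C → {A, B, C, D}.
No other minimal superkey exists.

{D}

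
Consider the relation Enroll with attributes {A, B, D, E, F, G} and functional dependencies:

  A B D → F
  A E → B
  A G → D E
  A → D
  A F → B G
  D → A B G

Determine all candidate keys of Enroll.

{A}, {D}

{A}⁺: A→D adds D; D→ABG adds B, G; ABD→F adds F; AG→DE adds E → {A, B, D, E, F, G}.
{D}⁺: D→ABG adds A, B, G; ABD→F adds F; AG→DE adds E → {A, B, D, E, F, G}.
Any other superkey contains one of these as a subset, so there are no further candidate keys.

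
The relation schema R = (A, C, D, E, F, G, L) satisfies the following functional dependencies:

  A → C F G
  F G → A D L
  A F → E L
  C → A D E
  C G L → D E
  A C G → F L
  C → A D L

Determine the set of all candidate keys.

{A}⁺: A→CFG adds C, F, G; FG→ADL adds D, L; AF→EL adds E → {A, C, D, E, F, G, L}.
{C}⁺: C→ADE adds A, D, E; C→ADL adds L; A→CFG adds F, G → {A, C, D, E, F, G, L}.
{F, G}⁺: FG→ADL adds A, D, L; AF→EL adds E; A→CFG adds C → {A, C, D, E, F, G, L}.
Any other superkey contains one of these as a subset, so there are no further candidate keys.

(A); (C); (F, G)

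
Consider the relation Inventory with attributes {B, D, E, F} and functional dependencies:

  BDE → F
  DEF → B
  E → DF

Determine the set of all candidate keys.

Attribute E never appears on the right-hand side of any dependency, so E must belong to every candidate key.
{E}⁺ = {B, D, E, F}, which is all of the schema, so {E} is the only candidate key.

{E}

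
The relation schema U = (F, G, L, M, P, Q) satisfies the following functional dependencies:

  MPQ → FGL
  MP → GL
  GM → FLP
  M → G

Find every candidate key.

MQ

Attributes M, Q never appear on any right-hand side, so every candidate key must contain {M, Q}.
{M, Q}⁺ = {F, G, L, M, P, Q}, which is all of the schema, so {M, Q} is the only candidate key.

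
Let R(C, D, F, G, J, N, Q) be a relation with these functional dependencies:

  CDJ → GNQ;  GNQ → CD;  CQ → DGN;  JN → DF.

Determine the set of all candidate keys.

Attribute J never appears on the right-hand side of any dependency, so J must belong to every candidate key.
{J}⁺ = {J}, which is not all of the schema, so we must add further attributes.
{C, D, J}⁺: CDJ→GNQ adds G, N, Q; JN→DF adds F → {C, D, F, G, J, N, Q}.
{C, J, N}⁺: JN→DF adds D, F; CDJ→GNQ adds G, Q → {C, D, F, G, J, N, Q}.
{C, J, Q}⁺: CQ→DGN adds D, G, N; JN→DF adds F → {C, D, F, G, J, N, Q}.
{G, J, N, Q}⁺: GNQ→CD adds C, D; JN→DF adds F → {C, D, F, G, J, N, Q}.
Any other superkey contains one of these as a subset, so there are no further candidate keys.

{C, D, J}; {C, J, N}; {C, J, Q}; {G, J, N, Q}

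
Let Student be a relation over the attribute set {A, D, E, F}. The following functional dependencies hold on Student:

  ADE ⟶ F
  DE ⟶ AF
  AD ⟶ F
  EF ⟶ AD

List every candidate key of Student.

{D, E}; {E, F}

Attribute E never appears on the right-hand side of any dependency, so E must belong to every candidate key.
{E}⁺ = {E}, which is not all of the schema, so we must add further attributes.
{D, E}⁺: DE→AF adds A, F → {A, D, E, F}. Minimal: {E}⁺ = {E}; {D}⁺ = {D} — none reach the full schema.
{E, F}⁺: EF→AD adds A, D → {A, D, E, F}. Minimal: {F}⁺ = {F}; {E}⁺ = {E} — none reach the full schema.
Any other superkey contains one of these as a subset, so there are no further candidate keys.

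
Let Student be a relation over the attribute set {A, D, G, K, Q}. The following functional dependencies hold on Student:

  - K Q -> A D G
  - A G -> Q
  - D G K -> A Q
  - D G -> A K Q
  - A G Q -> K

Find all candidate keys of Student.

{A, G}⁺: AG→Q adds Q; AGQ→K adds K; KQ→ADG adds D → {A, D, G, K, Q}.
{D, G}⁺: DG→AKQ adds A, K, Q → {A, D, G, K, Q}.
{K, Q}⁺: KQ→ADG adds A, D, G → {A, D, G, K, Q}.

{A, G}, {D, G}, {K, Q}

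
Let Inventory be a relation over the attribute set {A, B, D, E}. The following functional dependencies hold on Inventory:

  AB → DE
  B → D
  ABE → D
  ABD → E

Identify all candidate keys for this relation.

AB

Attributes A, B never appear on any right-hand side, so every candidate key must contain {A, B}.
{A, B}⁺ = {A, B, D, E}, which is all of the schema, so {A, B} is the only candidate key.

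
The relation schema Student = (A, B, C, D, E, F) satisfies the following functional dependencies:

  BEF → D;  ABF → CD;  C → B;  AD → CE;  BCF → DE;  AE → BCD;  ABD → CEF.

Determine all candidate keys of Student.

AD; AE; ABF; ACF

Attribute A never appears on the right-hand side of any dependency, so A must belong to every candidate key.
{A}⁺ = {A}, which is not all of the schema, so we must add further attributes.
{A, D}⁺: AD→CE adds C, E; AE→BCD adds B; ABD→CEF adds F → {A, B, C, D, E, F}. Minimal: {D}⁺ = {D}; {A}⁺ = {A} — none reach the full schema.
{A, E}⁺: AE→BCD adds B, C, D; ABD→CEF adds F → {A, B, C, D, E, F}. Minimal: {E}⁺ = {E}; {A}⁺ = {A} — none reach the full schema.
{A, B, F}⁺: ABF→CD adds C, D; AD→CE adds E → {A, B, C, D, E, F}. Minimal: {B, F}⁺ = {B, F}; {A, F}⁺ = {A, F}; {A, B}⁺ = {A, B} — none reach the full schema.
{A, C, F}⁺: C→B adds B; BCF→DE adds D, E → {A, B, C, D, E, F}. Minimal: {C, F}⁺ = {B, C, D, E, F}; {A, F}⁺ = {A, F}; {A, C}⁺ = {A, B, C} — none reach the full schema.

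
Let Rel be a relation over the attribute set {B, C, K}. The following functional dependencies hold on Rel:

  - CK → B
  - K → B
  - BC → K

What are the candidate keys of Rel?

Attribute C never appears on the right-hand side of any dependency, so C must belong to every candidate key.
{C}⁺ = {C}, which is not all of the schema, so we must add further attributes.
{B, C}⁺: BC→K adds K → {B, C, K}. Minimal: {C}⁺ = {C}; {B}⁺ = {B} — none reach the full schema.
{C, K}⁺: CK→B adds B → {B, C, K}. Minimal: {K}⁺ = {B, K}; {C}⁺ = {C} — none reach the full schema.

{B, C}, {C, K}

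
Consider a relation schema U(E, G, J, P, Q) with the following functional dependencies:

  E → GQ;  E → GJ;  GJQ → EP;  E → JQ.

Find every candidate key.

{E}⁺: E→GQ adds G, Q; E→GJ adds J; GJQ→EP adds P → {E, G, J, P, Q}.
{G, J, Q}⁺: GJQ→EP adds E, P → {E, G, J, P, Q}. Minimal: {J, Q}⁺ = {J, Q}; {G, Q}⁺ = {G, Q}; {G, J}⁺ = {G, J} — none reach the full schema.

(E), (G, J, Q)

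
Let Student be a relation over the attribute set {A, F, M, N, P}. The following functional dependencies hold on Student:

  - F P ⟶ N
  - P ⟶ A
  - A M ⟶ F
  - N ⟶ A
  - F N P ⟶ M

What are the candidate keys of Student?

{F, P}, {M, P}

{F, P}⁺: FP→N adds N; P→A adds A; FNP→M adds M → {A, F, M, N, P}.
{M, P}⁺: P→A adds A; AM→F adds F; FP→N adds N → {A, F, M, N, P}.
Any other superkey contains one of these as a subset, so there are no further candidate keys.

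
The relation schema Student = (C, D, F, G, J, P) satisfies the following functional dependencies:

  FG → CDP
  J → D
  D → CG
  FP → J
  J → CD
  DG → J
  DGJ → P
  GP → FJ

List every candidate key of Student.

{D}⁺: D→CG adds C, G; DG→J adds J; DGJ→P adds P; GP→FJ adds F → {C, D, F, G, J, P}.
{J}⁺: J→D adds D; D→CG adds C, G; DGJ→P adds P; GP→FJ adds F → {C, D, F, G, J, P}.
{F, G}⁺: FG→CDP adds C, D, P; FP→J adds J → {C, D, F, G, J, P}. Minimal: {G}⁺ = {G}; {F}⁺ = {F} — none reach the full schema.
{F, P}⁺: FP→J adds J; J→CD adds C, D; D→CG adds G → {C, D, F, G, J, P}. Minimal: {P}⁺ = {P}; {F}⁺ = {F} — none reach the full schema.
{G, P}⁺: GP→FJ adds F, J; FG→CDP adds C, D → {C, D, F, G, J, P}. Minimal: {P}⁺ = {P}; {G}⁺ = {G} — none reach the full schema.
Any other superkey contains one of these as a subset, so there are no further candidate keys.

(D), (J), (F, G), (F, P), (G, P)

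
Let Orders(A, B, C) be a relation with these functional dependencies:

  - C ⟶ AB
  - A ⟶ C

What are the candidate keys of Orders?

{A}⁺: A→C adds C; C→AB adds B → {A, B, C}.
{C}⁺: C→AB adds A, B → {A, B, C}.
Any other superkey contains one of these as a subset, so there are no further candidate keys.

{A}; {C}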